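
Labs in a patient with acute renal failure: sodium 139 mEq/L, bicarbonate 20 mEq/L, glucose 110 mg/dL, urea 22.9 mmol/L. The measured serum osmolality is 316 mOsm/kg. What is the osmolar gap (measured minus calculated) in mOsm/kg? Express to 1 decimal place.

Calculated osmolality = 2·Na + glucose/18 + urea
= 2·139 + 110/18 + 22.9
= 278 + 6.11 + 22.90
= 307.01 mOsm/kg ≈ 307.0 mOsm/kg
Osmolar gap = measured − calculated = 316 − 307.0 = 9.0 mOsm/kg

9.0 mOsm/kg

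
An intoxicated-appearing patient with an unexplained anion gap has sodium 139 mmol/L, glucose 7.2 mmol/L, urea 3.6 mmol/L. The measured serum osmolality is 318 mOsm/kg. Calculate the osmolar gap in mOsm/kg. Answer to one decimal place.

Calculated osmolality = 2·Na + glucose + urea
= 2·139 + 7.2 + 3.6
= 278 + 7.20 + 3.60
= 288.8 mOsm/kg ≈ 288.8 mOsm/kg
Osmolar gap = measured − calculated = 318 − 288.8 = 29.2 mOsm/kg

29.2 mOsm/kg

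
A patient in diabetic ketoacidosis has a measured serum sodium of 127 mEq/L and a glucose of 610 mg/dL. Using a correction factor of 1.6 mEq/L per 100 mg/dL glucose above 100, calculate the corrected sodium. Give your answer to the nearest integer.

135 mEq/L

Corrected Na = measured Na + 1.6 · (glucose − 100)/100
= 127 + 1.6 · (610 − 100)/100
= 127 + 8.2
= 135.2 mEq/L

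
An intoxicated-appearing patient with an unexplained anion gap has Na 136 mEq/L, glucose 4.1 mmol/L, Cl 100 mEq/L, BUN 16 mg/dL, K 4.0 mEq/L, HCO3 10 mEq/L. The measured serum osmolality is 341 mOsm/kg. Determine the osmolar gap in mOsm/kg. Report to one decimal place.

Calculated osmolality = 2·Na + glucose + BUN/2.8
= 2·136 + 4.1 + 16/2.8
= 272 + 4.10 + 5.71
= 281.81 mOsm/kg ≈ 281.8 mOsm/kg
Osmolar gap = measured − calculated = 341 − 281.8 = 59.2 mOsm/kg

59.2 mOsm/kg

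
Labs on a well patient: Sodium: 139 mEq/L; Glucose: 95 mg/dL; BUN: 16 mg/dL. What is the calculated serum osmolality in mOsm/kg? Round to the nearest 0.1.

289.0 mOsm/kg

Calculated osmolality = 2·Na + glucose/18 + BUN/2.8
= 2·139 + 95/18 + 16/2.8
= 278 + 5.28 + 5.71
= 288.99 mOsm/kg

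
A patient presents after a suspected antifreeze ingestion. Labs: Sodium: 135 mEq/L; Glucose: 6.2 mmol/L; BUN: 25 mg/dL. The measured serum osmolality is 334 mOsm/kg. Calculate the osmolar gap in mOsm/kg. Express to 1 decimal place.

Calculated osmolality = 2·Na + glucose + BUN/2.8
= 2·135 + 6.2 + 25/2.8
= 270 + 6.20 + 8.93
= 285.13 mOsm/kg ≈ 285.1 mOsm/kg
Osmolar gap = measured − calculated = 334 − 285.1 = 48.9 mOsm/kg

48.9 mOsm/kg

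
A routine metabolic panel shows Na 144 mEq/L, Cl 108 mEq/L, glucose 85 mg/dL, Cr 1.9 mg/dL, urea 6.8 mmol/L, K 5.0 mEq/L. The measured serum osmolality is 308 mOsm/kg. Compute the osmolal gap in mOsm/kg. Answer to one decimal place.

8.5 mOsm/kg

Calculated osmolality = 2·Na + glucose/18 + urea
= 2·144 + 85/18 + 6.8
= 288 + 4.72 + 6.80
= 299.52 mOsm/kg ≈ 299.5 mOsm/kg
Osmolar gap = measured − calculated = 308 − 299.5 = 8.5 mOsm/kg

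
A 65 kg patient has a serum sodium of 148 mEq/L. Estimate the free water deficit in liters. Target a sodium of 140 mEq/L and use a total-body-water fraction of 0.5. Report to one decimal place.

1.9 L

TBW = 0.5 · 65 = 32.5 L
Free water deficit = TBW · (Na/140 − 1)
= 32.5 · (148/140 − 1)
= 32.5 · 0.0571
= 1.86 L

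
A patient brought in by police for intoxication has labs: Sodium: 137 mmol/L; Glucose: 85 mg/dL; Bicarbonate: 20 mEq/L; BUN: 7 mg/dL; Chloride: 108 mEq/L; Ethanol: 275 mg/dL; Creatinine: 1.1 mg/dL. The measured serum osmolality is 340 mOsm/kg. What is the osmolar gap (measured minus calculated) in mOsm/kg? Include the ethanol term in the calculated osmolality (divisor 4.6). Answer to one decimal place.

Calculated osmolality = 2·Na + glucose/18 + BUN/2.8 + ethanol/4.6
= 2·137 + 85/18 + 7/2.8 + 275/4.6
= 274 + 4.72 + 2.50 + 59.78
= 341 mOsm/kg ≈ 341.0 mOsm/kg
Osmolar gap = measured − calculated = 340 − 341.0 = -1.0 mOsm/kg

-1.0 mOsm/kg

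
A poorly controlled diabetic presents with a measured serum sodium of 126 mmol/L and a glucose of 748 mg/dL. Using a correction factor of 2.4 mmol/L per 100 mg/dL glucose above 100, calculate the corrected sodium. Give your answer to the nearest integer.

142 mmol/L

Corrected Na = measured Na + 2.4 · (glucose − 100)/100
= 126 + 2.4 · (748 − 100)/100
= 126 + 15.6
= 141.6 mmol/L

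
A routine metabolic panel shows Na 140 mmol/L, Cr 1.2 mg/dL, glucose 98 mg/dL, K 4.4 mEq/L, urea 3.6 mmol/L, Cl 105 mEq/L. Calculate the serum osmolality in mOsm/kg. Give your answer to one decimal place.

289.0 mOsm/kg

Calculated osmolality = 2·Na + glucose/18 + urea
= 2·140 + 98/18 + 3.6
= 280 + 5.44 + 3.60
= 289.04 mOsm/kg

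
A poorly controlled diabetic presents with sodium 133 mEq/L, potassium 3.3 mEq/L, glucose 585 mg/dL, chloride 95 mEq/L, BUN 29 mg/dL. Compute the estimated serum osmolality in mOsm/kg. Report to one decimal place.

308.9 mOsm/kg

Calculated osmolality = 2·Na + glucose/18 + BUN/2.8
= 2·133 + 585/18 + 29/2.8
= 266 + 32.50 + 10.36
= 308.86 mOsm/kg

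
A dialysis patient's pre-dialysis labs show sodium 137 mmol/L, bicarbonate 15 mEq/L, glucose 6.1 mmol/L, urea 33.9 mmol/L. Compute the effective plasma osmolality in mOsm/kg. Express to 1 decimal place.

280.1 mOsm/kg

Effective osmolality excludes urea (freely permeant across cell membranes):
2·Na + glucose
= 2·137 + 6.1
= 274 + 6.1
= 280.1 mOsm/kg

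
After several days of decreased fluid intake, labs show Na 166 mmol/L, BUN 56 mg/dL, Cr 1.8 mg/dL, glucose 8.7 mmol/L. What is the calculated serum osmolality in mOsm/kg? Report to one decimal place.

360.7 mOsm/kg

Calculated osmolality = 2·Na + glucose + BUN/2.8
= 2·166 + 8.7 + 56/2.8
= 332 + 8.70 + 20
= 360.7 mOsm/kg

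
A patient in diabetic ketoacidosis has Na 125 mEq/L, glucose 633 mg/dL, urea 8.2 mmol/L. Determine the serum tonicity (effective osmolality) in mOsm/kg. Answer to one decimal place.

285.2 mOsm/kg

Effective osmolality excludes urea (freely permeant across cell membranes):
2·Na + glucose/18
= 2·125 + 633/18
= 250 + 35.17
= 285.17 mOsm/kg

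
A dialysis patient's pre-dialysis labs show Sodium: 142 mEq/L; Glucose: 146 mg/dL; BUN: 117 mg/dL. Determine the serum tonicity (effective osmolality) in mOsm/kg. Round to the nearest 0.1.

Effective osmolality excludes urea (freely permeant across cell membranes):
2·Na + glucose/18
= 2·142 + 146/18
= 284 + 8.11
= 292.11 mOsm/kg

292.1 mOsm/kg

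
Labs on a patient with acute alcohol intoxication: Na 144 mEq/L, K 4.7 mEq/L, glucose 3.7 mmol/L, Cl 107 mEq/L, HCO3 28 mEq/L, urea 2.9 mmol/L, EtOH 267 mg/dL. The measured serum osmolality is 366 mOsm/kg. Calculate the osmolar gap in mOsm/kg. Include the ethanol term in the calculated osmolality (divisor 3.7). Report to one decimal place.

Calculated osmolality = 2·Na + glucose + urea + ethanol/3.7
= 2·144 + 3.7 + 2.9 + 267/3.7
= 288 + 3.70 + 2.90 + 72.16
= 366.76 mOsm/kg ≈ 366.8 mOsm/kg
Osmolar gap = measured − calculated = 366 − 366.8 = -0.8 mOsm/kg

-0.8 mOsm/kg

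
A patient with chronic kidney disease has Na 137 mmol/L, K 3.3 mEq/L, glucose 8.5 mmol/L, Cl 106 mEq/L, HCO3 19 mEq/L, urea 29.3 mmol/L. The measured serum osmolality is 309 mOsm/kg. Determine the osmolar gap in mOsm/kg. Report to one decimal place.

Calculated osmolality = 2·Na + glucose + urea
= 2·137 + 8.5 + 29.3
= 274 + 8.50 + 29.30
= 311.8 mOsm/kg ≈ 311.8 mOsm/kg
Osmolar gap = measured − calculated = 309 − 311.8 = -2.8 mOsm/kg

-2.8 mOsm/kg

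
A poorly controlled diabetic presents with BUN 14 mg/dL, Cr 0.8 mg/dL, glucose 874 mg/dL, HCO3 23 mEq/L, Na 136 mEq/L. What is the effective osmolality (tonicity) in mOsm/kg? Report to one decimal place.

Effective osmolality excludes urea (freely permeant across cell membranes):
2·Na + glucose/18
= 2·136 + 874/18
= 272 + 48.56
= 320.56 mOsm/kg

320.6 mOsm/kg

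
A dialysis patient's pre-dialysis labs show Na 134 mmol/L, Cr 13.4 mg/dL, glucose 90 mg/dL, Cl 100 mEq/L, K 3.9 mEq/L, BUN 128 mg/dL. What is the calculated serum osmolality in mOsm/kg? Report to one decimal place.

318.7 mOsm/kg

Calculated osmolality = 2·Na + glucose/18 + BUN/2.8
= 2·134 + 90/18 + 128/2.8
= 268 + 5 + 45.71
= 318.71 mOsm/kg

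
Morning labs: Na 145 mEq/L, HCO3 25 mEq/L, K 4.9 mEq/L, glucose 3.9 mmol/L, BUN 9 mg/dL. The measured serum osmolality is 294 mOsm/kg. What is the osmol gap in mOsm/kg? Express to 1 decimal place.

-3.1 mOsm/kg

Calculated osmolality = 2·Na + glucose + BUN/2.8
= 2·145 + 3.9 + 9/2.8
= 290 + 3.90 + 3.21
= 297.11 mOsm/kg ≈ 297.1 mOsm/kg
Osmolar gap = measured − calculated = 294 − 297.1 = -3.1 mOsm/kg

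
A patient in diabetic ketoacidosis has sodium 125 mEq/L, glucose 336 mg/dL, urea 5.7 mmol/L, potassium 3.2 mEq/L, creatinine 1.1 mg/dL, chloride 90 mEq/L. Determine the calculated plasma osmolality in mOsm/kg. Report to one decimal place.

274.4 mOsm/kg

Calculated osmolality = 2·Na + glucose/18 + urea
= 2·125 + 336/18 + 5.7
= 250 + 18.67 + 5.70
= 274.37 mOsm/kg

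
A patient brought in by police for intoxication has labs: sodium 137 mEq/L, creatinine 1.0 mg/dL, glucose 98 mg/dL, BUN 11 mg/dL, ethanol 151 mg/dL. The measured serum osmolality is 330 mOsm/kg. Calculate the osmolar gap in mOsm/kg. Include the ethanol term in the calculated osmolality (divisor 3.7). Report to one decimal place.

5.8 mOsm/kg

Calculated osmolality = 2·Na + glucose/18 + BUN/2.8 + ethanol/3.7
= 2·137 + 98/18 + 11/2.8 + 151/3.7
= 274 + 5.44 + 3.93 + 40.81
= 324.18 mOsm/kg ≈ 324.2 mOsm/kg
Osmolar gap = measured − calculated = 330 − 324.2 = 5.8 mOsm/kg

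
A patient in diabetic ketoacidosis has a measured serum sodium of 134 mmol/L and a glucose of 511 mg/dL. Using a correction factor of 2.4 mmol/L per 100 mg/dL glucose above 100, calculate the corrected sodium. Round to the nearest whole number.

Corrected Na = measured Na + 2.4 · (glucose − 100)/100
= 134 + 2.4 · (511 − 100)/100
= 134 + 9.9
= 143.9 mmol/L

144 mmol/L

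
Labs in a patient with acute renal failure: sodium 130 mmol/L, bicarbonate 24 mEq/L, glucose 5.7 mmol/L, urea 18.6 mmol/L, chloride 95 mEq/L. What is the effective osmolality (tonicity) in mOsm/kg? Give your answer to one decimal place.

Effective osmolality excludes urea (freely permeant across cell membranes):
2·Na + glucose
= 2·130 + 5.7
= 260 + 5.7
= 265.7 mOsm/kg

265.7 mOsm/kg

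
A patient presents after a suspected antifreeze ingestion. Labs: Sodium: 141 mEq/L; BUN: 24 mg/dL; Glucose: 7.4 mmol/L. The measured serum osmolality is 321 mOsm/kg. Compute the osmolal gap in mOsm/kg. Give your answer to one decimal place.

Calculated osmolality = 2·Na + glucose + BUN/2.8
= 2·141 + 7.4 + 24/2.8
= 282 + 7.40 + 8.57
= 297.97 mOsm/kg ≈ 298.0 mOsm/kg
Osmolar gap = measured − calculated = 321 − 298.0 = 23.0 mOsm/kg

23.0 mOsm/kg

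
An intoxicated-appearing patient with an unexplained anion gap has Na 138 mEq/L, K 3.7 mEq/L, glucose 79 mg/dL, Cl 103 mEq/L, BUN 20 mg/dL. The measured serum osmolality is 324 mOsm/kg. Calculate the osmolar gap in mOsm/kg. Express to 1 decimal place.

Calculated osmolality = 2·Na + glucose/18 + BUN/2.8
= 2·138 + 79/18 + 20/2.8
= 276 + 4.39 + 7.14
= 287.53 mOsm/kg ≈ 287.5 mOsm/kg
Osmolar gap = measured − calculated = 324 − 287.5 = 36.5 mOsm/kg

36.5 mOsm/kg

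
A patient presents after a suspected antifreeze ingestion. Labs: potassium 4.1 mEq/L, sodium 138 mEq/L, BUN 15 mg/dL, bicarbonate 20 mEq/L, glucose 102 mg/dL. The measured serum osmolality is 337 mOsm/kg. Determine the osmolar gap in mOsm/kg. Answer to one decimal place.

Calculated osmolality = 2·Na + glucose/18 + BUN/2.8
= 2·138 + 102/18 + 15/2.8
= 276 + 5.67 + 5.36
= 287.03 mOsm/kg ≈ 287.0 mOsm/kg
Osmolar gap = measured − calculated = 337 − 287.0 = 50.0 mOsm/kg

50.0 mOsm/kg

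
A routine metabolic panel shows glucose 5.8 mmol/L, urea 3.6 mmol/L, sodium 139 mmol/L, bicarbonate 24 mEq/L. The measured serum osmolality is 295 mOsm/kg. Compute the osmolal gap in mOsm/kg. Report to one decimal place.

Calculated osmolality = 2·Na + glucose + urea
= 2·139 + 5.8 + 3.6
= 278 + 5.80 + 3.60
= 287.4 mOsm/kg ≈ 287.4 mOsm/kg
Osmolar gap = measured − calculated = 295 − 287.4 = 7.6 mOsm/kg

7.6 mOsm/kg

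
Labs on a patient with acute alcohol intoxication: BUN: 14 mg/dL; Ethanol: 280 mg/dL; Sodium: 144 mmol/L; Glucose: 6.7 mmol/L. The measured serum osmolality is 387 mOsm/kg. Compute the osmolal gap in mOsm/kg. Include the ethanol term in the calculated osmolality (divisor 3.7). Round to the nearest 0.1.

11.6 mOsm/kg

Calculated osmolality = 2·Na + glucose + BUN/2.8 + ethanol/3.7
= 2·144 + 6.7 + 14/2.8 + 280/3.7
= 288 + 6.70 + 5 + 75.68
= 375.38 mOsm/kg ≈ 375.4 mOsm/kg
Osmolar gap = measured − calculated = 387 − 375.4 = 11.6 mOsm/kg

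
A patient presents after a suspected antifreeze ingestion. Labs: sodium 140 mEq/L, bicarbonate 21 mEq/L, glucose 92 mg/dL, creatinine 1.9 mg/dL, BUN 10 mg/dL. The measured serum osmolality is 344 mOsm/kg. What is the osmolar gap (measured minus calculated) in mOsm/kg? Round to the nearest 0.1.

55.3 mOsm/kg

Calculated osmolality = 2·Na + glucose/18 + BUN/2.8
= 2·140 + 92/18 + 10/2.8
= 280 + 5.11 + 3.57
= 288.68 mOsm/kg ≈ 288.7 mOsm/kg
Osmolar gap = measured − calculated = 344 − 288.7 = 55.3 mOsm/kg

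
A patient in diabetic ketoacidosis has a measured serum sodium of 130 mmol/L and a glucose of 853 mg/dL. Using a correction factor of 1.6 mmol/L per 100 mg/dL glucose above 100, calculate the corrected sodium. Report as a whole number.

142 mmol/L

Corrected Na = measured Na + 1.6 · (glucose − 100)/100
= 130 + 1.6 · (853 − 100)/100
= 130 + 12
= 142 mmol/L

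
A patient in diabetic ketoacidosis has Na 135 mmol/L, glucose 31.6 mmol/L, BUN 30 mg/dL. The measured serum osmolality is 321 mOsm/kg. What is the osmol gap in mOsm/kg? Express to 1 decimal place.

Calculated osmolality = 2·Na + glucose + BUN/2.8
= 2·135 + 31.6 + 30/2.8
= 270 + 31.60 + 10.71
= 312.31 mOsm/kg ≈ 312.3 mOsm/kg
Osmolar gap = measured − calculated = 321 − 312.3 = 8.7 mOsm/kg

8.7 mOsm/kg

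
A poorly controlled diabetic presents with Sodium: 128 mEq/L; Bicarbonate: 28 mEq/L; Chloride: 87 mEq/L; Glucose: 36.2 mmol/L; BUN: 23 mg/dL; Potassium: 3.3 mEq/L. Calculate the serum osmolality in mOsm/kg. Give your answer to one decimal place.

300.4 mOsm/kg

Calculated osmolality = 2·Na + glucose + BUN/2.8
= 2·128 + 36.2 + 23/2.8
= 256 + 36.20 + 8.21
= 300.41 mOsm/kg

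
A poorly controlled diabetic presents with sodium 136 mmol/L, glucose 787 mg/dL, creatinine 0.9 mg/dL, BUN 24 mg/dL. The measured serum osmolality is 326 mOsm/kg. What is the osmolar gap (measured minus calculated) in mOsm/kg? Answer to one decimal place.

Calculated osmolality = 2·Na + glucose/18 + BUN/2.8
= 2·136 + 787/18 + 24/2.8
= 272 + 43.72 + 8.57
= 324.29 mOsm/kg ≈ 324.3 mOsm/kg
Osmolar gap = measured − calculated = 326 − 324.3 = 1.7 mOsm/kg

1.7 mOsm/kg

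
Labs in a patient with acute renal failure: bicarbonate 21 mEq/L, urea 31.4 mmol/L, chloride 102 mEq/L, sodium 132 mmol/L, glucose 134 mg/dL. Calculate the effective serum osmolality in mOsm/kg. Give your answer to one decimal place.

Effective osmolality excludes urea (freely permeant across cell membranes):
2·Na + glucose/18
= 2·132 + 134/18
= 264 + 7.44
= 271.44 mOsm/kg

271.4 mOsm/kg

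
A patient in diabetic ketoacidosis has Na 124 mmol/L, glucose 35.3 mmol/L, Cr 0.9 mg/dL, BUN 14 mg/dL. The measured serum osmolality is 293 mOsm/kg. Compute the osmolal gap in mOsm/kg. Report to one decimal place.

4.7 mOsm/kg

Calculated osmolality = 2·Na + glucose + BUN/2.8
= 2·124 + 35.3 + 14/2.8
= 248 + 35.30 + 5
= 288.3 mOsm/kg ≈ 288.3 mOsm/kg
Osmolar gap = measured − calculated = 293 − 288.3 = 4.7 mOsm/kg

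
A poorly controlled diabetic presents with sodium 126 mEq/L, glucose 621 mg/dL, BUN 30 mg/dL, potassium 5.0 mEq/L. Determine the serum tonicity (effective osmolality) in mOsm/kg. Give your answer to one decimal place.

286.5 mOsm/kg

Effective osmolality excludes urea (freely permeant across cell membranes):
2·Na + glucose/18
= 2·126 + 621/18
= 252 + 34.5
= 286.5 mOsm/kg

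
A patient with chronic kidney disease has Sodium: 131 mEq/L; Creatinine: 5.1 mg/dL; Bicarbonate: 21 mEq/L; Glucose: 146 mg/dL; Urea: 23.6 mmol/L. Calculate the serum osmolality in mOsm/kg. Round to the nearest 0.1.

Calculated osmolality = 2·Na + glucose/18 + urea
= 2·131 + 146/18 + 23.6
= 262 + 8.11 + 23.60
= 293.71 mOsm/kg

293.7 mOsm/kg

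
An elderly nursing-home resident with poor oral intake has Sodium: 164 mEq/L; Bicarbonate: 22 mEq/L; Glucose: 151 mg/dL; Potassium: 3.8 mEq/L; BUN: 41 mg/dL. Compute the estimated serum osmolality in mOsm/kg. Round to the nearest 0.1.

Calculated osmolality = 2·Na + glucose/18 + BUN/2.8
= 2·164 + 151/18 + 41/2.8
= 328 + 8.39 + 14.64
= 351.03 mOsm/kg

351.0 mOsm/kg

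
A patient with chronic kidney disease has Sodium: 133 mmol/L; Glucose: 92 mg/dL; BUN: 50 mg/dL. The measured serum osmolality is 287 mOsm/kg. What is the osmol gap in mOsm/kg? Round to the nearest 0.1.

Calculated osmolality = 2·Na + glucose/18 + BUN/2.8
= 2·133 + 92/18 + 50/2.8
= 266 + 5.11 + 17.86
= 288.97 mOsm/kg ≈ 289.0 mOsm/kg
Osmolar gap = measured − calculated = 287 − 289.0 = -2.0 mOsm/kg

-2.0 mOsm/kg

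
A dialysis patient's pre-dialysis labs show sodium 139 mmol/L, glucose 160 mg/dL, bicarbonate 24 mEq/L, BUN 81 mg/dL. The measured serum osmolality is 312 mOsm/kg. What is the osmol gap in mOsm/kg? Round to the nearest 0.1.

-3.8 mOsm/kg

Calculated osmolality = 2·Na + glucose/18 + BUN/2.8
= 2·139 + 160/18 + 81/2.8
= 278 + 8.89 + 28.93
= 315.82 mOsm/kg ≈ 315.8 mOsm/kg
Osmolar gap = measured − calculated = 312 − 315.8 = -3.8 mOsm/kg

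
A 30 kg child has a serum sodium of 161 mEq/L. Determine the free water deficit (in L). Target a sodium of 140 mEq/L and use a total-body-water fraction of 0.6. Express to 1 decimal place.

2.7 L

TBW = 0.6 · 30 = 18 L
Free water deficit = TBW · (Na/140 − 1)
= 18 · (161/140 − 1)
= 18 · 0.15
= 2.7 L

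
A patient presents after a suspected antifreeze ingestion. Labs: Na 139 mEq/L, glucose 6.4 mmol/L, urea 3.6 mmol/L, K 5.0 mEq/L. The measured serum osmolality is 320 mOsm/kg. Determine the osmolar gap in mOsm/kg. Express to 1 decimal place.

32.0 mOsm/kg

Calculated osmolality = 2·Na + glucose + urea
= 2·139 + 6.4 + 3.6
= 278 + 6.40 + 3.60
= 288 mOsm/kg ≈ 288.0 mOsm/kg
Osmolar gap = measured − calculated = 320 − 288.0 = 32.0 mOsm/kg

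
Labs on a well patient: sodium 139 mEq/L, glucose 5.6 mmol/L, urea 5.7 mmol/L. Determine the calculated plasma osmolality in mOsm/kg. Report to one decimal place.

289.3 mOsm/kg

Calculated osmolality = 2·Na + glucose + urea
= 2·139 + 5.6 + 5.7
= 278 + 5.60 + 5.70
= 289.3 mOsm/kg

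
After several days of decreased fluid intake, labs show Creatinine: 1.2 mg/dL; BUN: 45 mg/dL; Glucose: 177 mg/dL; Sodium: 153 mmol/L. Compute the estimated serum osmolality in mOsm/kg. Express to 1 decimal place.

Calculated osmolality = 2·Na + glucose/18 + BUN/2.8
= 2·153 + 177/18 + 45/2.8
= 306 + 9.83 + 16.07
= 331.9 mOsm/kg

331.9 mOsm/kg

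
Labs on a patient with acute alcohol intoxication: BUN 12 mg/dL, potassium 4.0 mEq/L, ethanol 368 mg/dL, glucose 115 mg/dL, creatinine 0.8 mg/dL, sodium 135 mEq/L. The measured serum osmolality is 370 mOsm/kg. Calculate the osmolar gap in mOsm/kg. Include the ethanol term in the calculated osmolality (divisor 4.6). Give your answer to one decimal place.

9.3 mOsm/kg

Calculated osmolality = 2·Na + glucose/18 + BUN/2.8 + ethanol/4.6
= 2·135 + 115/18 + 12/2.8 + 368/4.6
= 270 + 6.39 + 4.29 + 80
= 360.68 mOsm/kg ≈ 360.7 mOsm/kg
Osmolar gap = measured − calculated = 370 − 360.7 = 9.3 mOsm/kg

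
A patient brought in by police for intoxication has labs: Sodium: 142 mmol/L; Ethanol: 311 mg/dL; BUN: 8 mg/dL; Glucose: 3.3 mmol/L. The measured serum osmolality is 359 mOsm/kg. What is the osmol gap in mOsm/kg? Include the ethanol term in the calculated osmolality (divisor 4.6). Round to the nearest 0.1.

Calculated osmolality = 2·Na + glucose + BUN/2.8 + ethanol/4.6
= 2·142 + 3.3 + 8/2.8 + 311/4.6
= 284 + 3.30 + 2.86 + 67.61
= 357.77 mOsm/kg ≈ 357.8 mOsm/kg
Osmolar gap = measured − calculated = 359 − 357.8 = 1.2 mOsm/kg

1.2 mOsm/kg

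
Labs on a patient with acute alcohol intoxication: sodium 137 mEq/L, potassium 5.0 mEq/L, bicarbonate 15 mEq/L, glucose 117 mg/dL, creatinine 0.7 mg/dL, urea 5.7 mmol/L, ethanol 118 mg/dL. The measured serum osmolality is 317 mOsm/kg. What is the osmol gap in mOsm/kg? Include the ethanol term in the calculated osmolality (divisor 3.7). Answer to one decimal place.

-1.1 mOsm/kg

Calculated osmolality = 2·Na + glucose/18 + urea + ethanol/3.7
= 2·137 + 117/18 + 5.7 + 118/3.7
= 274 + 6.50 + 5.70 + 31.89
= 318.09 mOsm/kg ≈ 318.1 mOsm/kg
Osmolar gap = measured − calculated = 317 − 318.1 = -1.1 mOsm/kg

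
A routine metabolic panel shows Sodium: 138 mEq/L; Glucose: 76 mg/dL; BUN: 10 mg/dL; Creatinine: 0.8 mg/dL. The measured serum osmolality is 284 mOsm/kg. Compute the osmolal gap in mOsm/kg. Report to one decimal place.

0.2 mOsm/kg

Calculated osmolality = 2·Na + glucose/18 + BUN/2.8
= 2·138 + 76/18 + 10/2.8
= 276 + 4.22 + 3.57
= 283.79 mOsm/kg ≈ 283.8 mOsm/kg
Osmolar gap = measured − calculated = 284 − 283.8 = 0.2 mOsm/kg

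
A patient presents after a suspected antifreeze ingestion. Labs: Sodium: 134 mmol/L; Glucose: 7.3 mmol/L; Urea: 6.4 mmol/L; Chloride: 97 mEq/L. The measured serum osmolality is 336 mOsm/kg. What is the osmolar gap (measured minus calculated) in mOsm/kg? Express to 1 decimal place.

54.3 mOsm/kg

Calculated osmolality = 2·Na + glucose + urea
= 2·134 + 7.3 + 6.4
= 268 + 7.30 + 6.40
= 281.7 mOsm/kg ≈ 281.7 mOsm/kg
Osmolar gap = measured − calculated = 336 − 281.7 = 54.3 mOsm/kg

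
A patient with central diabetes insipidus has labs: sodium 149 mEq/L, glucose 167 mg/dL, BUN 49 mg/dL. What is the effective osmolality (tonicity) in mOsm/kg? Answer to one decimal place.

Effective osmolality excludes urea (freely permeant across cell membranes):
2·Na + glucose/18
= 2·149 + 167/18
= 298 + 9.28
= 307.28 mOsm/kg

307.3 mOsm/kg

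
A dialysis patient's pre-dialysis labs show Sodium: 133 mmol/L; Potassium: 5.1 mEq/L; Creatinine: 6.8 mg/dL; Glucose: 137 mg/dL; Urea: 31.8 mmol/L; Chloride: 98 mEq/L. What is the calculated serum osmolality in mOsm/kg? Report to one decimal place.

Calculated osmolality = 2·Na + glucose/18 + urea
= 2·133 + 137/18 + 31.8
= 266 + 7.61 + 31.80
= 305.41 mOsm/kg

305.4 mOsm/kg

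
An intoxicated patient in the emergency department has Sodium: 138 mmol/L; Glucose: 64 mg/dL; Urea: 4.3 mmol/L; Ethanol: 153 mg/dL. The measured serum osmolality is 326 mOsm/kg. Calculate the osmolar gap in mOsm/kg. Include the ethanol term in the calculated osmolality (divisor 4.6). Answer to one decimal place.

8.9 mOsm/kg

Calculated osmolality = 2·Na + glucose/18 + urea + ethanol/4.6
= 2·138 + 64/18 + 4.3 + 153/4.6
= 276 + 3.56 + 4.30 + 33.26
= 317.12 mOsm/kg ≈ 317.1 mOsm/kg
Osmolar gap = measured − calculated = 326 − 317.1 = 8.9 mOsm/kg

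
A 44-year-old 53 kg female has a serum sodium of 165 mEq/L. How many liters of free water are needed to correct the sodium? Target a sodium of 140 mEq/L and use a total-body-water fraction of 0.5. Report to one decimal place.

TBW = 0.5 · 53 = 26.5 L
Free water deficit = TBW · (Na/140 − 1)
= 26.5 · (165/140 − 1)
= 26.5 · 0.1786
= 4.73 L

4.7 L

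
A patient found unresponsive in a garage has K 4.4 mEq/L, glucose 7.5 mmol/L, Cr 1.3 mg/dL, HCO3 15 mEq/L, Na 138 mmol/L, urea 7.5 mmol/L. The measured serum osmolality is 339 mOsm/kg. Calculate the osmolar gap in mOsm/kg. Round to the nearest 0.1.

48.0 mOsm/kg

Calculated osmolality = 2·Na + glucose + urea
= 2·138 + 7.5 + 7.5
= 276 + 7.50 + 7.50
= 291 mOsm/kg ≈ 291.0 mOsm/kg
Osmolar gap = measured − calculated = 339 − 291.0 = 48.0 mOsm/kg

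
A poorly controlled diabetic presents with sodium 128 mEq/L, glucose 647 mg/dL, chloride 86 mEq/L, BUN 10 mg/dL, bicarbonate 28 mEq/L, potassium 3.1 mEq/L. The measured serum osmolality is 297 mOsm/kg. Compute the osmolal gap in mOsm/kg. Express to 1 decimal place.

1.5 mOsm/kg

Calculated osmolality = 2·Na + glucose/18 + BUN/2.8
= 2·128 + 647/18 + 10/2.8
= 256 + 35.94 + 3.57
= 295.51 mOsm/kg ≈ 295.5 mOsm/kg
Osmolar gap = measured − calculated = 297 − 295.5 = 1.5 mOsm/kg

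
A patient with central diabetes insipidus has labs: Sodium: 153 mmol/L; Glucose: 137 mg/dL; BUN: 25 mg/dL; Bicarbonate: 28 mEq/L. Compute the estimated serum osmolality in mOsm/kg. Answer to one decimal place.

322.5 mOsm/kg

Calculated osmolality = 2·Na + glucose/18 + BUN/2.8
= 2·153 + 137/18 + 25/2.8
= 306 + 7.61 + 8.93
= 322.54 mOsm/kg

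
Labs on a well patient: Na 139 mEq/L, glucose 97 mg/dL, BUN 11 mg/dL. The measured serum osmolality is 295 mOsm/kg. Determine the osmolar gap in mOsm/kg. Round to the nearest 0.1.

7.7 mOsm/kg

Calculated osmolality = 2·Na + glucose/18 + BUN/2.8
= 2·139 + 97/18 + 11/2.8
= 278 + 5.39 + 3.93
= 287.32 mOsm/kg ≈ 287.3 mOsm/kg
Osmolar gap = measured − calculated = 295 − 287.3 = 7.7 mOsm/kg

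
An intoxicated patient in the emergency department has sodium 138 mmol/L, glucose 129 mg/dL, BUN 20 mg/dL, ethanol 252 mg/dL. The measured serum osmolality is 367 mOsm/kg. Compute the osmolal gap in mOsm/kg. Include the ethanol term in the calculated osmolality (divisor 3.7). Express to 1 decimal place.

Calculated osmolality = 2·Na + glucose/18 + BUN/2.8 + ethanol/3.7
= 2·138 + 129/18 + 20/2.8 + 252/3.7
= 276 + 7.17 + 7.14 + 68.11
= 358.42 mOsm/kg ≈ 358.4 mOsm/kg
Osmolar gap = measured − calculated = 367 − 358.4 = 8.6 mOsm/kg

8.6 mOsm/kg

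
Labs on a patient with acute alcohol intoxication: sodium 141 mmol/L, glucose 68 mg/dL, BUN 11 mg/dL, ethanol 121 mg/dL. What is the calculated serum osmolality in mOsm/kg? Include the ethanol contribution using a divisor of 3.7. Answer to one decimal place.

322.4 mOsm/kg

Calculated osmolality = 2·Na + glucose/18 + BUN/2.8 + ethanol/3.7
= 2·141 + 68/18 + 11/2.8 + 121/3.7
= 282 + 3.78 + 3.93 + 32.70
= 322.41 mOsm/kg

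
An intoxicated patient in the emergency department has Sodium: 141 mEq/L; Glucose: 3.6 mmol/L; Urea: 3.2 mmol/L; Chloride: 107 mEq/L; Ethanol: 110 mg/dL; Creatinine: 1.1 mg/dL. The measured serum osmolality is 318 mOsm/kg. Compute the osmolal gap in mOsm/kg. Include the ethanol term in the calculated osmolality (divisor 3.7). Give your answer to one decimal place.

Calculated osmolality = 2·Na + glucose + urea + ethanol/3.7
= 2·141 + 3.6 + 3.2 + 110/3.7
= 282 + 3.60 + 3.20 + 29.73
= 318.53 mOsm/kg ≈ 318.5 mOsm/kg
Osmolar gap = measured − calculated = 318 − 318.5 = -0.5 mOsm/kg

-0.5 mOsm/kg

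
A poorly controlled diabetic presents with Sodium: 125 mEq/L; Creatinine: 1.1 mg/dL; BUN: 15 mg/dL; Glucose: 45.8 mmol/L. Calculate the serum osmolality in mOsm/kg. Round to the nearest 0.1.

Calculated osmolality = 2·Na + glucose + BUN/2.8
= 2·125 + 45.8 + 15/2.8
= 250 + 45.80 + 5.36
= 301.16 mOsm/kg

301.2 mOsm/kg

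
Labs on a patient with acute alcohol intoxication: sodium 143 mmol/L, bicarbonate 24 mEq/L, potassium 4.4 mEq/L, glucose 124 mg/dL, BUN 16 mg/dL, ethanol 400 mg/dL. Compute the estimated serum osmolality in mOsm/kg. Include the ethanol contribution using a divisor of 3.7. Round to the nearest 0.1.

Calculated osmolality = 2·Na + glucose/18 + BUN/2.8 + ethanol/3.7
= 2·143 + 124/18 + 16/2.8 + 400/3.7
= 286 + 6.89 + 5.71 + 108.11
= 406.71 mOsm/kg

406.7 mOsm/kg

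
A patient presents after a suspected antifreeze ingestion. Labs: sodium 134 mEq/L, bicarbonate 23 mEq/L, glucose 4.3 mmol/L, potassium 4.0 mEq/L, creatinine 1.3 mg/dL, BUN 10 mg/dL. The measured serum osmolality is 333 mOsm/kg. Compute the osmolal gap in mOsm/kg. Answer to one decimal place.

Calculated osmolality = 2·Na + glucose + BUN/2.8
= 2·134 + 4.3 + 10/2.8
= 268 + 4.30 + 3.57
= 275.87 mOsm/kg ≈ 275.9 mOsm/kg
Osmolar gap = measured − calculated = 333 − 275.9 = 57.1 mOsm/kg

57.1 mOsm/kg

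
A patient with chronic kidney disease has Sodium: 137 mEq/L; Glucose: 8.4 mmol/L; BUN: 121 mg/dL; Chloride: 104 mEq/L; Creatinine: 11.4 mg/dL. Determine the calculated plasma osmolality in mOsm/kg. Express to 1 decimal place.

Calculated osmolality = 2·Na + glucose + BUN/2.8
= 2·137 + 8.4 + 121/2.8
= 274 + 8.40 + 43.21
= 325.61 mOsm/kg

325.6 mOsm/kg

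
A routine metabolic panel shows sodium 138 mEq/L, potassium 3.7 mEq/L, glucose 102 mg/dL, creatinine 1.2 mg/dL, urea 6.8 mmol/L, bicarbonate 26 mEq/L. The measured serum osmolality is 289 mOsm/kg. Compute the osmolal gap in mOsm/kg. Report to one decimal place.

Calculated osmolality = 2·Na + glucose/18 + urea
= 2·138 + 102/18 + 6.8
= 276 + 5.67 + 6.80
= 288.47 mOsm/kg ≈ 288.5 mOsm/kg
Osmolar gap = measured − calculated = 289 − 288.5 = 0.5 mOsm/kg

0.5 mOsm/kg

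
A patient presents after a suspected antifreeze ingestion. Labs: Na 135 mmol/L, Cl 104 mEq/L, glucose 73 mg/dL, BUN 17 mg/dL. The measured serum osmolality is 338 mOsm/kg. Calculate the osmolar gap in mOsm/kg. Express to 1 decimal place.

57.9 mOsm/kg

Calculated osmolality = 2·Na + glucose/18 + BUN/2.8
= 2·135 + 73/18 + 17/2.8
= 270 + 4.06 + 6.07
= 280.13 mOsm/kg ≈ 280.1 mOsm/kg
Osmolar gap = measured − calculated = 338 − 280.1 = 57.9 mOsm/kg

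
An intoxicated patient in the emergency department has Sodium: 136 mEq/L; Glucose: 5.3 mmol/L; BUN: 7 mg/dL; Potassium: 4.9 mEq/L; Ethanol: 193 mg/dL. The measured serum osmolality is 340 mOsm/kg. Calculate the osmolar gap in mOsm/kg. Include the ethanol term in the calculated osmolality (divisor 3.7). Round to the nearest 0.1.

Calculated osmolality = 2·Na + glucose + BUN/2.8 + ethanol/3.7
= 2·136 + 5.3 + 7/2.8 + 193/3.7
= 272 + 5.30 + 2.50 + 52.16
= 331.96 mOsm/kg ≈ 332.0 mOsm/kg
Osmolar gap = measured − calculated = 340 − 332.0 = 8.0 mOsm/kg

8.0 mOsm/kg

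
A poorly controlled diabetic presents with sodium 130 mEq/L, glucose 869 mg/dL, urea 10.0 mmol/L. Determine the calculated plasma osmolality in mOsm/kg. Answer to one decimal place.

318.3 mOsm/kg

Calculated osmolality = 2·Na + glucose/18 + urea
= 2·130 + 869/18 + 10
= 260 + 48.28 + 10
= 318.28 mOsm/kg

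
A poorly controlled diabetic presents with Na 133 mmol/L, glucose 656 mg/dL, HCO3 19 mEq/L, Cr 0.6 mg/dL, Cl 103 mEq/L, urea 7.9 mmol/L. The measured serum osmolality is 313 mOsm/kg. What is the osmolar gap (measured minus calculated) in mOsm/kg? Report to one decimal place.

Calculated osmolality = 2·Na + glucose/18 + urea
= 2·133 + 656/18 + 7.9
= 266 + 36.44 + 7.90
= 310.34 mOsm/kg ≈ 310.3 mOsm/kg
Osmolar gap = measured − calculated = 313 − 310.3 = 2.7 mOsm/kg

2.7 mOsm/kg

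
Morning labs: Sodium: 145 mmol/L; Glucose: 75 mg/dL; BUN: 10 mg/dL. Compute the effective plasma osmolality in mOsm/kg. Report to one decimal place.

294.2 mOsm/kg

Effective osmolality excludes urea (freely permeant across cell membranes):
2·Na + glucose/18
= 2·145 + 75/18
= 290 + 4.17
= 294.17 mOsm/kg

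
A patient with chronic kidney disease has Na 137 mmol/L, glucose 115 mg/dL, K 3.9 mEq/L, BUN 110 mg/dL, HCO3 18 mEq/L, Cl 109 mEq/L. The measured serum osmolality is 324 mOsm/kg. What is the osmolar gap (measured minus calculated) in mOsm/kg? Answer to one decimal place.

Calculated osmolality = 2·Na + glucose/18 + BUN/2.8
= 2·137 + 115/18 + 110/2.8
= 274 + 6.39 + 39.29
= 319.68 mOsm/kg ≈ 319.7 mOsm/kg
Osmolar gap = measured − calculated = 324 − 319.7 = 4.3 mOsm/kg

4.3 mOsm/kg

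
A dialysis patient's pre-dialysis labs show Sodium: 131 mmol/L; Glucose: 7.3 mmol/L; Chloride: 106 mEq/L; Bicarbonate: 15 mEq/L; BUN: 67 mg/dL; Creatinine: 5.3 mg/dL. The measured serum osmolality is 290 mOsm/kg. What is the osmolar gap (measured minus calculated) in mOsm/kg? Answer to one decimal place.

Calculated osmolality = 2·Na + glucose + BUN/2.8
= 2·131 + 7.3 + 67/2.8
= 262 + 7.30 + 23.93
= 293.23 mOsm/kg ≈ 293.2 mOsm/kg
Osmolar gap = measured − calculated = 290 − 293.2 = -3.2 mOsm/kg

-3.2 mOsm/kg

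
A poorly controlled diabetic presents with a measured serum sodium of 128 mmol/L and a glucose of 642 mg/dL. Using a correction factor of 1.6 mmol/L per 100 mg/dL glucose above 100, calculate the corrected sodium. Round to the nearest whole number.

Corrected Na = measured Na + 1.6 · (glucose − 100)/100
= 128 + 1.6 · (642 − 100)/100
= 128 + 8.7
= 136.7 mmol/L

137 mmol/L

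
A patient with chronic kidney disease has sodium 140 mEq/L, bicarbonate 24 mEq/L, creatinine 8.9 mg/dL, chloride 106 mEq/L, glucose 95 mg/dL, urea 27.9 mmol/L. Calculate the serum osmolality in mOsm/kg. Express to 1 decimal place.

Calculated osmolality = 2·Na + glucose/18 + urea
= 2·140 + 95/18 + 27.9
= 280 + 5.28 + 27.90
= 313.18 mOsm/kg

313.2 mOsm/kg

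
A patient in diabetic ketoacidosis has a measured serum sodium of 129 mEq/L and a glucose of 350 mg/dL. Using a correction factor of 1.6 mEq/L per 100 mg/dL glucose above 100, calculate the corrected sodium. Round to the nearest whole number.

133 mEq/L

Corrected Na = measured Na + 1.6 · (glucose − 100)/100
= 129 + 1.6 · (350 − 100)/100
= 129 + 4
= 133 mEq/L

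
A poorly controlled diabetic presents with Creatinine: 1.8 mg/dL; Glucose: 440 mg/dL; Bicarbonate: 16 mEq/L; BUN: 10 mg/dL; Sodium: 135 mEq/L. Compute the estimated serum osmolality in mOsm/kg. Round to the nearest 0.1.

298.0 mOsm/kg

Calculated osmolality = 2·Na + glucose/18 + BUN/2.8
= 2·135 + 440/18 + 10/2.8
= 270 + 24.44 + 3.57
= 298.01 mOsm/kg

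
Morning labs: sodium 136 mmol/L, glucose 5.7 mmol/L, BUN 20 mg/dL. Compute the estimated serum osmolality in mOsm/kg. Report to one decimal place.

284.8 mOsm/kg

Calculated osmolality = 2·Na + glucose + BUN/2.8
= 2·136 + 5.7 + 20/2.8
= 272 + 5.70 + 7.14
= 284.84 mOsm/kg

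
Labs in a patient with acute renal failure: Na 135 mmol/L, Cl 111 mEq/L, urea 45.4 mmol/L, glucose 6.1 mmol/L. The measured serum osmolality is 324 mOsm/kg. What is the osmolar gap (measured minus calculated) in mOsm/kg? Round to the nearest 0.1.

Calculated osmolality = 2·Na + glucose + urea
= 2·135 + 6.1 + 45.4
= 270 + 6.10 + 45.40
= 321.5 mOsm/kg ≈ 321.5 mOsm/kg
Osmolar gap = measured − calculated = 324 − 321.5 = 2.5 mOsm/kg

2.5 mOsm/kg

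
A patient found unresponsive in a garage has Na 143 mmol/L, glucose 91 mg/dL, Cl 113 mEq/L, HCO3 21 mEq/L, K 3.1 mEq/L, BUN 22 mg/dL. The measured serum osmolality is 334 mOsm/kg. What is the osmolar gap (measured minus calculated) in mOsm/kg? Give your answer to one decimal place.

Calculated osmolality = 2·Na + glucose/18 + BUN/2.8
= 2·143 + 91/18 + 22/2.8
= 286 + 5.06 + 7.86
= 298.92 mOsm/kg ≈ 298.9 mOsm/kg
Osmolar gap = measured − calculated = 334 − 298.9 = 35.1 mOsm/kg

35.1 mOsm/kg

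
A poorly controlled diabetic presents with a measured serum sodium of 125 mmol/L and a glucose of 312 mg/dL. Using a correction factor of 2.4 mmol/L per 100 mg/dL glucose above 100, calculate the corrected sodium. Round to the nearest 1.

Corrected Na = measured Na + 2.4 · (glucose − 100)/100
= 125 + 2.4 · (312 − 100)/100
= 125 + 5.1
= 130.1 mmol/L

130 mmol/L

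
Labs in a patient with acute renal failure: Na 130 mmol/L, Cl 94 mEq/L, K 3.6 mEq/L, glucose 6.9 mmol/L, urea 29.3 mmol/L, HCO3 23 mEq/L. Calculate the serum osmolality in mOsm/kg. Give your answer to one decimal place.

296.2 mOsm/kg

Calculated osmolality = 2·Na + glucose + urea
= 2·130 + 6.9 + 29.3
= 260 + 6.90 + 29.30
= 296.2 mOsm/kg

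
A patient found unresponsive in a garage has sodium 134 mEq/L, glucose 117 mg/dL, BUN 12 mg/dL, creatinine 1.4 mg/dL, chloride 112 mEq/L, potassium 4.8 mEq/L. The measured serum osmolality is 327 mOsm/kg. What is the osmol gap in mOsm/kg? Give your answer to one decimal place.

Calculated osmolality = 2·Na + glucose/18 + BUN/2.8
= 2·134 + 117/18 + 12/2.8
= 268 + 6.50 + 4.29
= 278.79 mOsm/kg ≈ 278.8 mOsm/kg
Osmolar gap = measured − calculated = 327 − 278.8 = 48.2 mOsm/kg

48.2 mOsm/kg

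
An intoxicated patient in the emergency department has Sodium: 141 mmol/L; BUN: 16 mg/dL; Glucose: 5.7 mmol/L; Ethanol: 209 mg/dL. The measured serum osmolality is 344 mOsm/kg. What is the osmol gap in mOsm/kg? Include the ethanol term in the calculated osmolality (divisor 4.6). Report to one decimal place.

5.2 mOsm/kg

Calculated osmolality = 2·Na + glucose + BUN/2.8 + ethanol/4.6
= 2·141 + 5.7 + 16/2.8 + 209/4.6
= 282 + 5.70 + 5.71 + 45.43
= 338.84 mOsm/kg ≈ 338.8 mOsm/kg
Osmolar gap = measured − calculated = 344 − 338.8 = 5.2 mOsm/kg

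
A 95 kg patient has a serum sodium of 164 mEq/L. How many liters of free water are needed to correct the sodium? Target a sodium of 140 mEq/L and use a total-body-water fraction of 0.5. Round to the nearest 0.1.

TBW = 0.5 · 95 = 47.5 L
Free water deficit = TBW · (Na/140 − 1)
= 47.5 · (164/140 − 1)
= 47.5 · 0.1714
= 8.14 L

8.1 L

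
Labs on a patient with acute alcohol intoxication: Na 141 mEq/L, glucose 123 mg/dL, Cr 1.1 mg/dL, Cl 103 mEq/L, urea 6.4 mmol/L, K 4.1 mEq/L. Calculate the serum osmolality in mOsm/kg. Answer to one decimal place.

295.2 mOsm/kg

Calculated osmolality = 2·Na + glucose/18 + urea
= 2·141 + 123/18 + 6.4
= 282 + 6.83 + 6.40
= 295.23 mOsm/kg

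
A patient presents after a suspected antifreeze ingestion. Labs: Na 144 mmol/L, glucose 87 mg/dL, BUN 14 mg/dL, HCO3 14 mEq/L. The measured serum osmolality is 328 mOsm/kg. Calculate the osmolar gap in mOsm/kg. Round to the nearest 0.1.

Calculated osmolality = 2·Na + glucose/18 + BUN/2.8
= 2·144 + 87/18 + 14/2.8
= 288 + 4.83 + 5
= 297.83 mOsm/kg ≈ 297.8 mOsm/kg
Osmolar gap = measured − calculated = 328 − 297.8 = 30.2 mOsm/kg

30.2 mOsm/kg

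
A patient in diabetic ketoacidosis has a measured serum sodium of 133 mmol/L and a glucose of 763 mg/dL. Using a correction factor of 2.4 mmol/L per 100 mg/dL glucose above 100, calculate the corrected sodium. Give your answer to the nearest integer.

Corrected Na = measured Na + 2.4 · (glucose − 100)/100
= 133 + 2.4 · (763 − 100)/100
= 133 + 15.9
= 148.9 mmol/L

149 mmol/L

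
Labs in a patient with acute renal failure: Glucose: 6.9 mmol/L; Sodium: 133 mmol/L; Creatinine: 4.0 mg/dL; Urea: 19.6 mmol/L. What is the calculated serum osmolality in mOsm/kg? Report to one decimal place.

292.5 mOsm/kg

Calculated osmolality = 2·Na + glucose + urea
= 2·133 + 6.9 + 19.6
= 266 + 6.90 + 19.60
= 292.5 mOsm/kg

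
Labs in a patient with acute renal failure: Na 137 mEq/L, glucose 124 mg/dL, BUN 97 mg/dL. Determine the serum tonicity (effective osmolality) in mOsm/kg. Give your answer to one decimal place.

Effective osmolality excludes urea (freely permeant across cell membranes):
2·Na + glucose/18
= 2·137 + 124/18
= 274 + 6.89
= 280.89 mOsm/kg

280.9 mOsm/kg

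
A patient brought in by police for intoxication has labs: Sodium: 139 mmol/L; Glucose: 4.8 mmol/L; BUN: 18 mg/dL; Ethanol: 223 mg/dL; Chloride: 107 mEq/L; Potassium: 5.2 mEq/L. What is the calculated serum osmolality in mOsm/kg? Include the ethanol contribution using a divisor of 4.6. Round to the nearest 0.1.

337.7 mOsm/kg

Calculated osmolality = 2·Na + glucose + BUN/2.8 + ethanol/4.6
= 2·139 + 4.8 + 18/2.8 + 223/4.6
= 278 + 4.80 + 6.43 + 48.48
= 337.71 mOsm/kg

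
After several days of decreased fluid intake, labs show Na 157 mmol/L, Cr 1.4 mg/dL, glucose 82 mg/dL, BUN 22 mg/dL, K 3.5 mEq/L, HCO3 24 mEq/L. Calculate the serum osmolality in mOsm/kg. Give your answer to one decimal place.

326.4 mOsm/kg

Calculated osmolality = 2·Na + glucose/18 + BUN/2.8
= 2·157 + 82/18 + 22/2.8
= 314 + 4.56 + 7.86
= 326.42 mOsm/kg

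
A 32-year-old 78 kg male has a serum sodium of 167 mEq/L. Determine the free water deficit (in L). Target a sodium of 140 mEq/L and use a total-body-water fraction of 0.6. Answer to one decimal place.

TBW = 0.6 · 78 = 46.8 L
Free water deficit = TBW · (Na/140 − 1)
= 46.8 · (167/140 − 1)
= 46.8 · 0.1929
= 9.03 L

9.0 L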